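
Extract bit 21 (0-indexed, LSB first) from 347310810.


0b10100101100111000101011011010, position 21 = 1

1


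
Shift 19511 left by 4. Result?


0b100110000110111 << 4 = 0b1001100001101110000 = 312176

312176


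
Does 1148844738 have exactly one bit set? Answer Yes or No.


0b1000100011110011111101011000010. Multiple bits set => No

No


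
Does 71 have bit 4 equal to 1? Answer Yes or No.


0b1000111, bit 4 = 0. No

No


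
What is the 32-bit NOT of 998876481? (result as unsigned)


~0b111011100010011010010101000001 = 0b11000100011101100101101010111110 = 3296090814 (32-bit unsigned)

3296090814


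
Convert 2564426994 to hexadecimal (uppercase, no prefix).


2564426994 = 98DA0CF2 hex

98DA0CF2


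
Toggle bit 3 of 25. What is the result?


25 ^ (1 << 3) = 25 ^ 8 = 17

17


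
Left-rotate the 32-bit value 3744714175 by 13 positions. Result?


Rotate 0b11011111001100111100110110111111 left by 13 (32-bit) = 0b1111001101101111111101111100110 = 2042100710

2042100710


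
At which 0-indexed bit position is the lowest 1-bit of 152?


0b10011000. Lowest set bit at position 3

3


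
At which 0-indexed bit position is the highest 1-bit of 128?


0b10000000. Highest set bit at position 7

7


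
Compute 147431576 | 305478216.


0b1000110010011010000010011000 | 0b10010001101010011101001001000 = 0b11010111111011011101011011000 = 452836056

452836056


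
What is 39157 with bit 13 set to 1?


39157 | (1 << 13) = 39157 | 8192 = 47349

47349


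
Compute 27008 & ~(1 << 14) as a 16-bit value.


27008 & ~(1 << 14) = 10624

10624


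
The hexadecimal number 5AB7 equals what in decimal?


5AB7 hex = 23223 decimal

23223


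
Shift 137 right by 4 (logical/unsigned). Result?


0b10001001 >> 4 = 0b1000 = 8

8


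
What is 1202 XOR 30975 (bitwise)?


0b10010110010 ^ 0b111100011111111 = 0b111110001001101 = 31821

31821


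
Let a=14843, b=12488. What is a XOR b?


14843 ^ 12488 = 2355

2355


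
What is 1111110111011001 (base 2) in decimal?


1111110111011001 in decimal = 64985

64985


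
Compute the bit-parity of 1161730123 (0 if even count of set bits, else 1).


0b1000101001111101001100001001011 has 15 ones => parity 1

1


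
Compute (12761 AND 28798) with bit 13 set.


Step 1: 12761 & 28798 = 12376
Step 2: 12376 | (1 << 13) = 12376 | 8192 = 12376

12376


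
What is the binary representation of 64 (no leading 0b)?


64 = 1000000 in binary

1000000


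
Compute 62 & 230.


0b111110 & 0b11100110 = 0b100110 = 38

38


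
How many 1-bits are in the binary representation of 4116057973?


0b11110101010101100000111101110101 has 19 set bits

19


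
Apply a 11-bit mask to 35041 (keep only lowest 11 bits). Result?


35041 & 2047 = 225

225


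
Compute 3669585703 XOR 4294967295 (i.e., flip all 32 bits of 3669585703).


3669585703 ^ 4294967295 = 625381592

625381592


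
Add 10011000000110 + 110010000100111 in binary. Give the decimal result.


10011000000110 + 110010000100111 = 1000101000101101 = 35373

35373


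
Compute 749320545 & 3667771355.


0b101100101010011011100101100001 & 0b11011010100111011011111111011011 = 0b1000100010011011100101000001 = 143243585

143243585


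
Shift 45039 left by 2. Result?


0b1010111111101111 << 2 = 0b101011111110111100 = 180156

180156


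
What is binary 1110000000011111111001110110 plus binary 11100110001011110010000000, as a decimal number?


1110000000011111111001110110 + 11100110001011110010000000 = 10001100110101011101011110110 = 295353078

295353078


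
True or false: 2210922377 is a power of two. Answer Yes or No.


0b10000011110001111111111110001001. Multiple bits set => No

No


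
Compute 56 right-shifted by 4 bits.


0b111000 >> 4 = 0b11 = 3

3


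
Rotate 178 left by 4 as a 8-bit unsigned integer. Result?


Rotate 0b10110010 left by 4 (8-bit) = 0b101011 = 43

43


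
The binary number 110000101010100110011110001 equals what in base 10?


110000101010100110011110001 in decimal = 102059249

102059249


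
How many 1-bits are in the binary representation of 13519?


0b11010011001111 has 9 set bits

9


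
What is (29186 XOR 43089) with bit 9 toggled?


Step 1: 29186 ^ 43089 = 55891
Step 2: 55891 ^ (1 << 9) = 55891 ^ 512 = 55379

55379


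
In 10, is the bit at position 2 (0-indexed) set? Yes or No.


0b1010, bit 2 = 0. No

No


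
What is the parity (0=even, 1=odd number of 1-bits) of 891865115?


0b110101001010001100100000011011 has 13 ones => parity 1

1


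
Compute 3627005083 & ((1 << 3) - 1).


3627005083 & 7 = 3

3


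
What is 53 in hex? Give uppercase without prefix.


53 = 35 hex

35


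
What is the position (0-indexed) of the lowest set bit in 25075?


0b110000111110011. Lowest set bit at position 0

0


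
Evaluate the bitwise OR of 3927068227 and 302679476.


0b11101010000100100100111001000011 | 0b10010000010101000010110110100 = 0b11111010000110101100111111110111 = 4196061175

4196061175


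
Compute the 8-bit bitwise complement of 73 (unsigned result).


~0b1001001 = 0b10110110 = 182 (8-bit unsigned)

182


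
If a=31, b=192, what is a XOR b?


31 ^ 192 = 223

223


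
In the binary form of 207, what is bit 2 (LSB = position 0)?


0b11001111, position 2 = 1

1


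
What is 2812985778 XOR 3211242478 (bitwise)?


0b10100111101010101100000110110010 ^ 0b10111111011001111010101111101110 = 0b11000110011010110101001011100 = 416115292

416115292


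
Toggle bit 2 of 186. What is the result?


186 ^ (1 << 2) = 186 ^ 4 = 190

190


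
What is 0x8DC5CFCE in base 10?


8DC5CFCE hex = 2378551246 decimal

2378551246


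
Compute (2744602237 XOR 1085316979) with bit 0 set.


Step 1: 2744602237 ^ 1085316979 = 3811037454
Step 2: 3811037454 | (1 << 0) = 3811037454 | 1 = 3811037455

3811037455


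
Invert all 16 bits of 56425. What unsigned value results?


56425 ^ 65535 = 9110

9110


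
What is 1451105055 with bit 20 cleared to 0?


1451105055 & ~(1 << 20) = 1450056479

1450056479


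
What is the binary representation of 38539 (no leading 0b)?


38539 = 1001011010001011 in binary

1001011010001011


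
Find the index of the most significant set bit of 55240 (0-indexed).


0b1101011111001000. Highest set bit at position 15

15


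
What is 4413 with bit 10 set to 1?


4413 | (1 << 10) = 4413 | 1024 = 5437

5437


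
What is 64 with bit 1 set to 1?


64 | (1 << 1) = 64 | 2 = 66

66


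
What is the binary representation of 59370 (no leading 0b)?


59370 = 1110011111101010 in binary

1110011111101010


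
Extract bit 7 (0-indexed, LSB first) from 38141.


0b1001010011111101, position 7 = 1

1


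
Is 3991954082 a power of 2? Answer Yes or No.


0b11101101111100000110001010100010. Multiple bits set => No

No


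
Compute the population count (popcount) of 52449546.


0b11001000000101000100001010 has 8 set bits

8


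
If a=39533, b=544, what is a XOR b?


39533 ^ 544 = 38989

38989


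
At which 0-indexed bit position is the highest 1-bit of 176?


0b10110000. Highest set bit at position 7

7


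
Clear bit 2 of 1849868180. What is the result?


1849868180 & ~(1 << 2) = 1849868176

1849868176


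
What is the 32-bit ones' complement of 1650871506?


1650871506 ^ 4294967295 = 2644095789

2644095789


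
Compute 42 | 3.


0b101010 | 0b11 = 0b101011 = 43

43


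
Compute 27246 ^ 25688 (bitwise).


0b110101001101110 ^ 0b110010001011000 = 0b111000110110 = 3638

3638


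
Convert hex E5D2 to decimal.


E5D2 hex = 58834 decimal

58834


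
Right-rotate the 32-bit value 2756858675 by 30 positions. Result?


Rotate 0b10100100010100100101001100110011 right by 30 (32-bit) = 0b10010001010010010100110011001110 = 2437500110

2437500110


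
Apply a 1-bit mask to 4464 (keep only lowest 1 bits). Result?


4464 & 1 = 0

0


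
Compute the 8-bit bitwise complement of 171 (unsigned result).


~0b10101011 = 0b1010100 = 84 (8-bit unsigned)

84


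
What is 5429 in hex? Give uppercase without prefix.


5429 = 1535 hex

1535


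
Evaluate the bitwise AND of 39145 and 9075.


0b1001100011101001 & 0b10001101110011 = 0b1100001 = 97

97


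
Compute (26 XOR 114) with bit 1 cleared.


Step 1: 26 ^ 114 = 104
Step 2: 104 & ~(1 << 1) = 104

104


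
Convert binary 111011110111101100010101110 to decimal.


111011110111101100010101110 in decimal = 125556910

125556910


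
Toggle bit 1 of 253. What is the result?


253 ^ (1 << 1) = 253 ^ 2 = 255

255


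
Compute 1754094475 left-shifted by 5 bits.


0b1101000100011010101101110001011 << 5 = 0b110100010001101010110111000101100000 = 56131023200

56131023200


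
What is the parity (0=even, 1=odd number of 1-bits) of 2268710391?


0b10000111001110011100010111110111 has 19 ones => parity 1

1


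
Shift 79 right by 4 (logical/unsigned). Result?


0b1001111 >> 4 = 0b100 = 4

4


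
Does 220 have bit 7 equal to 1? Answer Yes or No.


0b11011100, bit 7 = 1. Yes

Yes


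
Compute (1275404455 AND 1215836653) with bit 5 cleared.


Step 1: 1275404455 & 1215836653 = 1207967909
Step 2: 1207967909 & ~(1 << 5) = 1207967877

1207967877


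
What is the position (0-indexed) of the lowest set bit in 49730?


0b1100001001000010. Lowest set bit at position 1

1


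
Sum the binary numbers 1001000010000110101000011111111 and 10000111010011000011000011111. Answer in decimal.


1001000010000110101000011111111 + 10000111010011000011000011111 = 1011001001011001101011100011110 = 1496110878

1496110878


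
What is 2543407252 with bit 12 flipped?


2543407252 ^ (1 << 12) = 2543407252 ^ 4096 = 2543403156

2543403156


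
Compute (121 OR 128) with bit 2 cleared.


Step 1: 121 | 128 = 249
Step 2: 249 & ~(1 << 2) = 249

249


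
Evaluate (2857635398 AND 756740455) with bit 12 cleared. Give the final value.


Step 1: 2857635398 & 756740455 = 672137286
Step 2: 672137286 & ~(1 << 12) = 672137286

672137286


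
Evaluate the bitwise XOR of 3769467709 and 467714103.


0b11100000101011011000001100111101 ^ 0b11011111000001100000000110111 = 0b11111011010011010100001100001010 = 4216144650

4216144650


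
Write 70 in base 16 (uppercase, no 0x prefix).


70 = 46 hex

46


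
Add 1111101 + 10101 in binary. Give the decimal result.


1111101 + 10101 = 10010010 = 146

146


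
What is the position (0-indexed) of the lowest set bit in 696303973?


0b101001100000001100000101100101. Lowest set bit at position 0

0


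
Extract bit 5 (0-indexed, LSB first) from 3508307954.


0b11010001000111001000011111110010, position 5 = 1

1


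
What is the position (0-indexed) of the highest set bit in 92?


0b1011100. Highest set bit at position 6

6


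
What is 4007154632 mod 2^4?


4007154632 & 15 = 8

8


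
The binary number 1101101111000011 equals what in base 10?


1101101111000011 in decimal = 56259

56259


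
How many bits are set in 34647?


0b1000011101010111 has 9 set bits

9


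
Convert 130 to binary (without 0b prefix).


130 = 10000010 in binary

10000010


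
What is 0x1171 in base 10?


1171 hex = 4465 decimal

4465


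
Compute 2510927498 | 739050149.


0b10010101101010011011011010001010 | 0b101100000011010000001010100101 = 0b10111101101011011011011010101111 = 3182278319

3182278319


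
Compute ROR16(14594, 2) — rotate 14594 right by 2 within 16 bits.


Rotate 0b11100100000010 right by 2 (16-bit) = 0b1000111001000000 = 36416

36416


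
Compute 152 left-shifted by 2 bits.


0b10011000 << 2 = 0b1001100000 = 608

608


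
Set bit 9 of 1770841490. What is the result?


1770841490 | (1 << 9) = 1770841490 | 512 = 1770842002

1770842002


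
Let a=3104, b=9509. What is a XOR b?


3104 ^ 9509 = 10501

10501


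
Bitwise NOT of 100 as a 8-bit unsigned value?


~0b1100100 = 0b10011011 = 155 (8-bit unsigned)

155


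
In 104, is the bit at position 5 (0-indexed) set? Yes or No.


0b1101000, bit 5 = 1. Yes

Yes


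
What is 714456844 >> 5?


0b101010100101011011111100001100 >> 5 = 0b1010101001010110111111000 = 22326776

22326776


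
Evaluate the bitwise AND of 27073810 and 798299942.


0b1100111010001110100010010 & 0b101111100101010001011100100110 = 0b1100101010001010100000010 = 26547458

26547458


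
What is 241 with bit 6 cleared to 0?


241 & ~(1 << 6) = 177

177


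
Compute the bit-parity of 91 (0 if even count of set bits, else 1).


0b1011011 has 5 ones => parity 1

1


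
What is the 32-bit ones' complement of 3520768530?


3520768530 ^ 4294967295 = 774198765

774198765


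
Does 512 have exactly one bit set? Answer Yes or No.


0b1000000000. Only one bit set => Yes

Yes


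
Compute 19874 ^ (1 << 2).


19874 ^ (1 << 2) = 19874 ^ 4 = 19878

19878


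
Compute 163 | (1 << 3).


163 | (1 << 3) = 163 | 8 = 171

171


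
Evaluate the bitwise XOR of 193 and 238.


0b11000001 ^ 0b11101110 = 0b101111 = 47

47


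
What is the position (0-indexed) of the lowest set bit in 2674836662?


0b10011111011011101100010010110110. Lowest set bit at position 1

1


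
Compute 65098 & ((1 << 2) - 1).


65098 & 3 = 2

2


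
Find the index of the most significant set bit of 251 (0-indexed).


0b11111011. Highest set bit at position 7

7


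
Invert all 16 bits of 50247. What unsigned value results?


50247 ^ 65535 = 15288

15288


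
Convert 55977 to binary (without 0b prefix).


55977 = 1101101010101001 in binary

1101101010101001


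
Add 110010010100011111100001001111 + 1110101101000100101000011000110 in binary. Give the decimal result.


110010010100011111100001001111 + 1110101101000100101000011000110 = 10100111111101000100100100010101 = 2817804565

2817804565


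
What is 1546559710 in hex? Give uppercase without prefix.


1546559710 = 5C2EA0DE hex

5C2EA0DE


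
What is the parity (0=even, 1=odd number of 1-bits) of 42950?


0b1010011111000110 has 9 ones => parity 1

1


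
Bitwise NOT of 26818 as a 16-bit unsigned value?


~0b110100011000010 = 0b1001011100111101 = 38717 (16-bit unsigned)

38717


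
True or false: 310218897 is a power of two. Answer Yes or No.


0b10010011111011001000010010001. Multiple bits set => No

No


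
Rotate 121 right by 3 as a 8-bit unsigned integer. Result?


Rotate 0b1111001 right by 3 (8-bit) = 0b101111 = 47

47


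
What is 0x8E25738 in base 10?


8E25738 hex = 149051192 decimal

149051192


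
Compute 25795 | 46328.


0b110010011000011 | 0b1011010011111000 = 0b1111010011111011 = 62715

62715


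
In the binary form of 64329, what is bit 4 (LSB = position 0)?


0b1111101101001001, position 4 = 0

0


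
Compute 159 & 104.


0b10011111 & 0b1101000 = 0b1000 = 8

8


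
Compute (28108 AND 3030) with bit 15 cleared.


Step 1: 28108 & 3030 = 2500
Step 2: 2500 & ~(1 << 15) = 2500

2500


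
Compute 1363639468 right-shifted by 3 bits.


0b1010001010001110111110010101100 >> 3 = 0b1010001010001110111110010101 = 170454933

170454933


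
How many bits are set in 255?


0b11111111 has 8 set bits

8


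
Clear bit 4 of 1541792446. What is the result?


1541792446 & ~(1 << 4) = 1541792430

1541792430


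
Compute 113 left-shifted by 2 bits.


0b1110001 << 2 = 0b111000100 = 452

452


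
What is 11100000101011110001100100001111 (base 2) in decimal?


11100000101011110001100100001111 in decimal = 3769571599

3769571599


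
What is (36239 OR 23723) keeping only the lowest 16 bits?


Step 1: 36239 | 23723 = 56751
Step 2: 56751 & 65535 = 56751

56751


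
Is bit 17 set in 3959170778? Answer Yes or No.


0b11101011111111000010011011011010, bit 17 = 0. No

No


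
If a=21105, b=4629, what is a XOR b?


21105 ^ 4629 = 16484

16484


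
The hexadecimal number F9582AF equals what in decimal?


F9582AF hex = 261456559 decimal

261456559


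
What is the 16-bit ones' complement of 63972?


63972 ^ 65535 = 1563

1563


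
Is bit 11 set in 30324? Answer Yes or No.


0b111011001110100, bit 11 = 0. No

No


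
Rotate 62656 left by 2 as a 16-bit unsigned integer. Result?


Rotate 0b1111010011000000 left by 2 (16-bit) = 0b1101001100000011 = 54019

54019


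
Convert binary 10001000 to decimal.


10001000 in decimal = 136

136


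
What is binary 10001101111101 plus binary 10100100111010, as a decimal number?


10001101111101 + 10100100111010 = 100110010110111 = 19639

19639


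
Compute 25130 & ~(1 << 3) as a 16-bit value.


25130 & ~(1 << 3) = 25122

25122


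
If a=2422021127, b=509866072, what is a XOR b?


2422021127 ^ 509866072 = 2386488415

2386488415


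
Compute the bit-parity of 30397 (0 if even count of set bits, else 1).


0b111011010111101 has 11 ones => parity 1

1


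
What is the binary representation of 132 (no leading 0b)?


132 = 10000100 in binary

10000100


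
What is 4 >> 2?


0b100 >> 2 = 0b1 = 1

1


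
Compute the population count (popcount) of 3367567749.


0b11001000101110010000000110000101 has 12 set bits

12


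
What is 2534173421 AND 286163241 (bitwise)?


0b10010111000011000110101011101101 & 0b10001000011101000000100101001 = 0b10001000011000000000000101001 = 285999145

285999145


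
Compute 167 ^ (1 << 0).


167 ^ (1 << 0) = 167 ^ 1 = 166

166


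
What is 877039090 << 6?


0b110100010001101000110111110010 << 6 = 0b110100010001101000110111110010000000 = 56130501760

56130501760


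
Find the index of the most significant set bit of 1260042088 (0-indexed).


0b1001011000110101011011101101000. Highest set bit at position 30

30


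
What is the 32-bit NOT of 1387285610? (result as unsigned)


~0b1010010101100000100110001101010 = 0b10101101010011111011001110010101 = 2907681685 (32-bit unsigned)

2907681685


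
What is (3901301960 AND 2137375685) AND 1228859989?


Step 1: 3901301960 & 2137375685 = 1744896192
Step 2: 1744896192 & 1228859989 = 1207959616

1207959616


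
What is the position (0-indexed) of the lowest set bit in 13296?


0b11001111110000. Lowest set bit at position 4

4


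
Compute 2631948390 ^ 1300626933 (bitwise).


0b10011100111000000101100001100110 ^ 0b1001101100001011111110111110101 = 0b11010001011001011010010110010011 = 3513099667

3513099667


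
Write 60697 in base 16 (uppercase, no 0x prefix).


60697 = ED19 hex

ED19


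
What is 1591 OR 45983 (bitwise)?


0b11000110111 | 0b1011001110011111 = 0b1011011110111111 = 47039

47039


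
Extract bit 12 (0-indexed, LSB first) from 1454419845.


0b1010110101100001010111110000101, position 12 = 0

0


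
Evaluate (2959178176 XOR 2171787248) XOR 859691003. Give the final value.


Step 1: 2959178176 ^ 2171787248 = 823373360
Step 2: 823373360 ^ 859691003 = 36600267

36600267


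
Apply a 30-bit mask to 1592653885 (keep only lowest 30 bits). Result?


1592653885 & 1073741823 = 518912061

518912061


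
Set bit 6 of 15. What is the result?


15 | (1 << 6) = 15 | 64 = 79

79


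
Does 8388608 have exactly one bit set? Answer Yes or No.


0b100000000000000000000000. Only one bit set => Yes

Yes


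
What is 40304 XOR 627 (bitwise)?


0b1001110101110000 ^ 0b1001110011 = 0b1001111100000011 = 40707

40707


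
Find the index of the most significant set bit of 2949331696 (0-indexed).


0b10101111110010110011101011110000. Highest set bit at position 31

31


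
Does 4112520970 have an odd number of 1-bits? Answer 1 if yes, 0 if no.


0b11110101001000000001011100001010 has 13 ones => parity 1

1


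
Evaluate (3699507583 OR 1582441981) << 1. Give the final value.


Step 1: 3699507583 | 1582441981 = 3738314239
Step 2: 3738314239 << 1 = 7476628478

7476628478


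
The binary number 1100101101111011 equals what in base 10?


1100101101111011 in decimal = 52091

52091


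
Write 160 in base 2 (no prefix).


160 = 10100000 in binary

10100000


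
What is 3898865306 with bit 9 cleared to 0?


3898865306 & ~(1 << 9) = 3898864794

3898864794


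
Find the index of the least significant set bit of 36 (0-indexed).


0b100100. Lowest set bit at position 2

2


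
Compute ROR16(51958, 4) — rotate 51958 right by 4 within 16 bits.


Rotate 0b1100101011110110 right by 4 (16-bit) = 0b110110010101111 = 27823

27823


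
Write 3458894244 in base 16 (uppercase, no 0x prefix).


3458894244 = CE2A89A4 hex

CE2A89A4


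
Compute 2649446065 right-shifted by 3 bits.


0b10011101111010110101011010110001 >> 3 = 0b10011101111010110101011010110 = 331180758

331180758


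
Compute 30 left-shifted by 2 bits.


0b11110 << 2 = 0b1111000 = 120

120


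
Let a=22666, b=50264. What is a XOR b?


22666 ^ 50264 = 40146

40146


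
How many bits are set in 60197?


0b1110101100100101 has 9 set bits

9


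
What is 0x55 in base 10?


55 hex = 85 decimal

85


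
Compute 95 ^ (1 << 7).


95 ^ (1 << 7) = 95 ^ 128 = 223

223


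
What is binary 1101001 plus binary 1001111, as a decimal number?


1101001 + 1001111 = 10111000 = 184

184


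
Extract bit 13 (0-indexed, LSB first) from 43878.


0b1010101101100110, position 13 = 1

1


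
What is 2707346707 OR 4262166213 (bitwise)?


0b10100001010111101101010100010011 | 0b11111110000010110111111011000101 = 0b11111111010111111111111111010111 = 4284481495

4284481495


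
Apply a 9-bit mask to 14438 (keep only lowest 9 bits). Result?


14438 & 511 = 102

102


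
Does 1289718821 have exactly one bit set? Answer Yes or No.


0b1001100110111111000110000100101. Multiple bits set => No

No


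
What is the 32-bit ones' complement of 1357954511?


1357954511 ^ 4294967295 = 2937012784

2937012784


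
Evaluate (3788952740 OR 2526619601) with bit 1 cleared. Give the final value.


Step 1: 3788952740 | 2526619601 = 4158650357
Step 2: 4158650357 & ~(1 << 1) = 4158650357

4158650357


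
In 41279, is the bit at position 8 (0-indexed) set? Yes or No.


0b1010000100111111, bit 8 = 1. Yes

Yes


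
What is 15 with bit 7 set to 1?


15 | (1 << 7) = 15 | 128 = 143

143


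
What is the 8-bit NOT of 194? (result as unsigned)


~0b11000010 = 0b111101 = 61 (8-bit unsigned)

61


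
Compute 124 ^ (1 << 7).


124 ^ (1 << 7) = 124 ^ 128 = 252

252


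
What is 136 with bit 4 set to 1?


136 | (1 << 4) = 136 | 16 = 152

152


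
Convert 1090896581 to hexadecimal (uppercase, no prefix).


1090896581 = 4105C2C5 hex

4105C2C5


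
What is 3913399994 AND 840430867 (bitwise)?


0b11101001010000011011111010111010 & 0b110010000101111111010100010011 = 0b100000000000011011010000010010 = 536982546

536982546


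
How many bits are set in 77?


0b1001101 has 4 set bits

4


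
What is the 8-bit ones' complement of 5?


5 ^ 255 = 250

250


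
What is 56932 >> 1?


0b1101111001100100 >> 1 = 0b110111100110010 = 28466

28466


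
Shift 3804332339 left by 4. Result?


0b11100010110000011000000100110011 << 4 = 0b111000101100000110000001001100110000 = 60869317424

60869317424


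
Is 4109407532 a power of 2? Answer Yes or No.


0b11110100111100001001010100101100. Multiple bits set => No

No


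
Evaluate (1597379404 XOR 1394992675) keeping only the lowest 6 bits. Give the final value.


Step 1: 1597379404 ^ 1394992675 = 202634607
Step 2: 202634607 & 63 = 47

47


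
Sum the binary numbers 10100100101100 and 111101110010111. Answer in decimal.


10100100101100 + 111101110010111 = 1010010011000011 = 42179

42179


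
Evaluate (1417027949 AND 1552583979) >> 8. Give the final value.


Step 1: 1417027949 & 1552583979 = 1409417513
Step 2: 1409417513 >> 8 = 5505537

5505537


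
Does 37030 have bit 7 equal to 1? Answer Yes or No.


0b1001000010100110, bit 7 = 1. Yes

Yes


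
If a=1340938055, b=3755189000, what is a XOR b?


1340938055 ^ 3755189000 = 2420028495

2420028495


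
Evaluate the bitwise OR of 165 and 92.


0b10100101 | 0b1011100 = 0b11111101 = 253

253


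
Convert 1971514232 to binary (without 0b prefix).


1971514232 = 1110101100000101110101101111000 in binary

1110101100000101110101101111000


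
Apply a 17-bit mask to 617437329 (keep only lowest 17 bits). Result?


617437329 & 131071 = 88209

88209


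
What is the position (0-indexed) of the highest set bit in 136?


0b10001000. Highest set bit at position 7

7


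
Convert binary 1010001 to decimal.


1010001 in decimal = 81

81


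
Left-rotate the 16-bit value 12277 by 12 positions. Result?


Rotate 0b10111111110101 left by 12 (16-bit) = 0b101001011111111 = 21247

21247


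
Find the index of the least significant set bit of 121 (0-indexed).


0b1111001. Lowest set bit at position 0

0


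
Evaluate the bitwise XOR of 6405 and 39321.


0b1100100000101 ^ 0b1001100110011001 = 0b1000000010011100 = 32924

32924


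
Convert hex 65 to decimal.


65 hex = 101 decimal

101


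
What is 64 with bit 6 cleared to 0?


64 & ~(1 << 6) = 0

0


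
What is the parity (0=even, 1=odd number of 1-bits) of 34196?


0b1000010110010100 has 6 ones => parity 0

0


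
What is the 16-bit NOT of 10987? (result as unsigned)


~0b10101011101011 = 0b1101010100010100 = 54548 (16-bit unsigned)

54548


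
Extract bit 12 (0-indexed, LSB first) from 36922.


0b1001000000111010, position 12 = 1

1


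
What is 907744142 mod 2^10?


907744142 & 1023 = 910

910


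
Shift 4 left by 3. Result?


0b100 << 3 = 0b100000 = 32

32


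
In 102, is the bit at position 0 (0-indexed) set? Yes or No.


0b1100110, bit 0 = 0. No

No


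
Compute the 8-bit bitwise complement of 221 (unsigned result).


~0b11011101 = 0b100010 = 34 (8-bit unsigned)

34


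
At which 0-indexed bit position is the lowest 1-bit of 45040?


0b1010111111110000. Lowest set bit at position 4

4


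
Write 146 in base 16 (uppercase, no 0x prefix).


146 = 92 hex

92


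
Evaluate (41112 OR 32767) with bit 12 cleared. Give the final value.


Step 1: 41112 | 32767 = 65535
Step 2: 65535 & ~(1 << 12) = 61439

61439


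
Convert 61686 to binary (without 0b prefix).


61686 = 1111000011110110 in binary

1111000011110110


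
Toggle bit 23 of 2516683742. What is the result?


2516683742 ^ (1 << 23) = 2516683742 ^ 8388608 = 2525072350

2525072350


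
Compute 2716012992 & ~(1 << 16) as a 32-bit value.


2716012992 & ~(1 << 16) = 2715947456

2715947456


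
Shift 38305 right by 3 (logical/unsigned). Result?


0b1001010110100001 >> 3 = 0b1001010110100 = 4788

4788


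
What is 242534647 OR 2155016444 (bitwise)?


0b1110011101001100100011110111 | 0b10000000011100101111000011111100 = 0b10001110011101101111100011111111 = 2390161663

2390161663


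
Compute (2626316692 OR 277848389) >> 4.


Step 1: 2626316692 | 277848389 = 2626677205
Step 2: 2626677205 >> 4 = 164167325

164167325


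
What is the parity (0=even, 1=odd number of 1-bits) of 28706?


0b111000000100010 has 5 ones => parity 1

1


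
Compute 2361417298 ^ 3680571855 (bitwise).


0b10001100110000000101111001010010 ^ 0b11011011011000010001000111001111 = 0b1010111101000010100111110011101 = 1470189469

1470189469


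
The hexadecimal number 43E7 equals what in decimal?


43E7 hex = 17383 decimal

17383


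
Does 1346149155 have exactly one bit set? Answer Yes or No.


0b1010000001111001001101100100011. Multiple bits set => No

No


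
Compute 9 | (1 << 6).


9 | (1 << 6) = 9 | 64 = 73

73


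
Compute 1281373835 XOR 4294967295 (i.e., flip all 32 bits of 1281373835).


1281373835 ^ 4294967295 = 3013593460

3013593460


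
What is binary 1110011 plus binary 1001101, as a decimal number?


1110011 + 1001101 = 11000000 = 192

192


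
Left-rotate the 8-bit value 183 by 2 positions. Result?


Rotate 0b10110111 left by 2 (8-bit) = 0b11011110 = 222

222


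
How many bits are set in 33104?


0b1000000101010000 has 4 set bits

4


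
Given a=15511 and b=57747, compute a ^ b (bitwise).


15511 ^ 57747 = 56580

56580


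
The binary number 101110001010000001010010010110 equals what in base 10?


101110001010000001010010010110 in decimal = 774378646

774378646


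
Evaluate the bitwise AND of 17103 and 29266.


0b100001011001111 & 0b111001001010010 = 0b100001001000010 = 16962

16962


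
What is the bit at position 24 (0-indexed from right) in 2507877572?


0b10010101011110110010110011000100, position 24 = 1

1


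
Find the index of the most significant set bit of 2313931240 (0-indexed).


0b10001001111010111100100111101000. Highest set bit at position 31

31


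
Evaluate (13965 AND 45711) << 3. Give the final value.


Step 1: 13965 & 45711 = 12941
Step 2: 12941 << 3 = 103528

103528


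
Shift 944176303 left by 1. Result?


0b111000010001101111110010101111 << 1 = 0b1110000100011011111100101011110 = 1888352606

1888352606


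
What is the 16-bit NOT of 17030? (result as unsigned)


~0b100001010000110 = 0b1011110101111001 = 48505 (16-bit unsigned)

48505


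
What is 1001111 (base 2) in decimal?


1001111 in decimal = 79

79


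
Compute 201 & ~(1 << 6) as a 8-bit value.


201 & ~(1 << 6) = 137

137


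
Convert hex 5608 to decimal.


5608 hex = 22024 decimal

22024


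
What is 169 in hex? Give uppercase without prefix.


169 = A9 hex

A9


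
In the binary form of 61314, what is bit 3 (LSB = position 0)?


0b1110111110000010, position 3 = 0

0


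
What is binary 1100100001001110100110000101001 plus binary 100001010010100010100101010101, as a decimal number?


1100100001001110100110000101001 + 100001010010100010100101010101 = 10000101011100010111010101111110 = 2238805374

2238805374


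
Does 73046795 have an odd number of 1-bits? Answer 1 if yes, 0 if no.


0b100010110101001101100001011 has 13 ones => parity 1

1


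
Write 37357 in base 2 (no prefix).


37357 = 1001000111101101 in binary

1001000111101101


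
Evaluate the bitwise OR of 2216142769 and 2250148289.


0b10000100000101111010011110110001 | 0b10000110000111101000100111000001 = 0b10000110000111111010111111110001 = 2250223601

2250223601


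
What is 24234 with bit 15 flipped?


24234 ^ (1 << 15) = 24234 ^ 32768 = 57002

57002


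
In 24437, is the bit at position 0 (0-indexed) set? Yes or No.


0b101111101110101, bit 0 = 1. Yes

Yes


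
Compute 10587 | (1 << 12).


10587 | (1 << 12) = 10587 | 4096 = 14683

14683


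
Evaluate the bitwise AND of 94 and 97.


0b1011110 & 0b1100001 = 0b1000000 = 64

64


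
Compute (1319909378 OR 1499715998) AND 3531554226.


Step 1: 1319909378 | 1499715998 = 1609562526
Step 2: 1609562526 & 3531554226 = 1383020946

1383020946


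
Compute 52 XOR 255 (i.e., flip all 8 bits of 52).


52 ^ 255 = 203

203


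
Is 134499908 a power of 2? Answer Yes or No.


0b1000000001000100111001000100. Multiple bits set => No

No


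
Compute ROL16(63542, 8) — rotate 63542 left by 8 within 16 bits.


Rotate 0b1111100000110110 left by 8 (16-bit) = 0b11011011111000 = 14072

14072


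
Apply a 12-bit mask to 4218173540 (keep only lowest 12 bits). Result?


4218173540 & 4095 = 2148

2148


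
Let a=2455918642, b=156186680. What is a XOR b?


2455918642 ^ 156186680 = 2603442186

2603442186


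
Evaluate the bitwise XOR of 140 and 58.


0b10001100 ^ 0b111010 = 0b10110110 = 182

182


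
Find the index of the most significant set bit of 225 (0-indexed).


0b11100001. Highest set bit at position 7

7


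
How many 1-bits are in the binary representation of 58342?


0b1110001111100110 has 10 set bits

10


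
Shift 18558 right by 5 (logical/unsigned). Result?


0b100100001111110 >> 5 = 0b1001000011 = 579

579


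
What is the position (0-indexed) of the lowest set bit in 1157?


0b10010000101. Lowest set bit at position 0

0


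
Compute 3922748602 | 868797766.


0b11101001110100000110010010111010 | 0b110011110010001100110101000110 = 0b11111011110110001110110111111110 = 4225297918

4225297918


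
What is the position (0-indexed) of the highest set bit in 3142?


0b110001000110. Highest set bit at position 11

11


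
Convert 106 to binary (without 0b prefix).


106 = 1101010 in binary

1101010


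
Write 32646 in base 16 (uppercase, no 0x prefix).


32646 = 7F86 hex

7F86


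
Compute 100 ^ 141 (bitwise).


0b1100100 ^ 0b10001101 = 0b11101001 = 233

233


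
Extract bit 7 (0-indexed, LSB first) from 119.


0b1110111, position 7 = 0

0


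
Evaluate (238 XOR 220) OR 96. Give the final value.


Step 1: 238 ^ 220 = 50
Step 2: 50 | 96 = 114

114


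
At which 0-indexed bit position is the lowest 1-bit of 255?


0b11111111. Lowest set bit at position 0

0


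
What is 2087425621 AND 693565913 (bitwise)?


0b1111100011010111001011001010101 & 0b101001010101101111100111011001 = 0b101000010000101001000001010001 = 675450961

675450961


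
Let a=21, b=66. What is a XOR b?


21 ^ 66 = 87

87


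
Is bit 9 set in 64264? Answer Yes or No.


0b1111101100001000, bit 9 = 1. Yes

Yes


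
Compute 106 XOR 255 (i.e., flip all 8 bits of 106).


106 ^ 255 = 149

149


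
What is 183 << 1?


0b10110111 << 1 = 0b101101110 = 366

366


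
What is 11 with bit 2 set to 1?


11 | (1 << 2) = 11 | 4 = 15

15


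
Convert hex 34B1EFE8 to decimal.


34B1EFE8 hex = 884076520 decimal

884076520


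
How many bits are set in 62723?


0b1111010100000011 has 8 set bits

8


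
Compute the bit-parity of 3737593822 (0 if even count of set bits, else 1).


0b11011110110001110010011111011110 has 21 ones => parity 1

1


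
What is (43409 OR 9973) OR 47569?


Step 1: 43409 | 9973 = 45045
Step 2: 45045 | 47569 = 49141

49141


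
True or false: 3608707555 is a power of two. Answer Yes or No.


0b11010111000110001000000111100011. Multiple bits set => No

No


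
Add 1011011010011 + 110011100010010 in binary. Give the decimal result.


1011011010011 + 110011100010010 = 111110111100101 = 32229

32229


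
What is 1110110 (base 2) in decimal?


1110110 in decimal = 118

118


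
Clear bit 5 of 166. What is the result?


166 & ~(1 << 5) = 134

134


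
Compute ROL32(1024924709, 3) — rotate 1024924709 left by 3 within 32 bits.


Rotate 0b111101000101110001110000100101 left by 3 (32-bit) = 0b11101000101110001110000100101001 = 3904430377

3904430377


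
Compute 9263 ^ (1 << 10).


9263 ^ (1 << 10) = 9263 ^ 1024 = 8239

8239


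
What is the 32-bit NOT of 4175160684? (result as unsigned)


~0b11111000110110111110010101101100 = 0b111001001000001101010010011 = 119806611 (32-bit unsigned)

119806611


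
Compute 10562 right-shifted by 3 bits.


0b10100101000010 >> 3 = 0b10100101000 = 1320

1320


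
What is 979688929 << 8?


0b111010011001001101110111100001 << 8 = 0b11101001100100110111011110000100000000 = 250800365824

250800365824


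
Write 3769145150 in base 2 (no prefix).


3769145150 = 11100000101010001001011100111110 in binary

11100000101010001001011100111110


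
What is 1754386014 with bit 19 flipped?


1754386014 ^ (1 << 19) = 1754386014 ^ 524288 = 1754910302

1754910302


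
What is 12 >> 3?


0b1100 >> 3 = 0b1 = 1

1


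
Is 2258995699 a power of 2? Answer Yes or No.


0b10000110101001011000100111110011. Multiple bits set => No

No


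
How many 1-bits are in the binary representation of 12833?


0b11001000100001 has 5 set bits

5


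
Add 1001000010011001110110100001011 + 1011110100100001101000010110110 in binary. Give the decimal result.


1001000010011001110110100001011 + 1011110100100001101000010110110 = 10100110110111011011110111000001 = 2799549889

2799549889


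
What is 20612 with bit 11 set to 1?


20612 | (1 << 11) = 20612 | 2048 = 22660

22660


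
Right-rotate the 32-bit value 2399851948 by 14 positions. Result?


Rotate 0b10001111000010101101010110101100 right by 14 (32-bit) = 0b1010110101100100011110000101011 = 1454521387

1454521387


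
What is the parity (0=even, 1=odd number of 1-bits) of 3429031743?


0b11001100011000101101111100111111 has 20 ones => parity 0

0


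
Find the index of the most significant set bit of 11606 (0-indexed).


0b10110101010110. Highest set bit at position 13

13


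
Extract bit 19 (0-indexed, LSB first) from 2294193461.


0b10001000101111101001110100110101, position 19 = 1

1


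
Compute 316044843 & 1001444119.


0b10010110101100111011000101011 & 0b111011101100001101001100010111 = 0b10010100100000101001000000011 = 311448067

311448067


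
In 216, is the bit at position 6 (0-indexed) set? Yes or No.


0b11011000, bit 6 = 1. Yes

Yes


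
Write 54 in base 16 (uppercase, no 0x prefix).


54 = 36 hex

36


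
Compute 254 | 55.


0b11111110 | 0b110111 = 0b11111111 = 255

255


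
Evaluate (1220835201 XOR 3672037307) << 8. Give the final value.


Step 1: 1220835201 ^ 3672037307 = 2451218490
Step 2: 2451218490 << 8 = 627511933440

627511933440


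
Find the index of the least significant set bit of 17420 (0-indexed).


0b100010000001100. Lowest set bit at position 2

2


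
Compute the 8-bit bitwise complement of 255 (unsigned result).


~0b11111111 = 0b0 = 0 (8-bit unsigned)

0


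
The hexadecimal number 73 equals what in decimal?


73 hex = 115 decimal

115


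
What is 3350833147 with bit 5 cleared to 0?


3350833147 & ~(1 << 5) = 3350833115

3350833115


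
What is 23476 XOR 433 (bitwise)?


0b101101110110100 ^ 0b110110001 = 0b101101000000101 = 23045

23045


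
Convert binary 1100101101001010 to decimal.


1100101101001010 in decimal = 52042

52042


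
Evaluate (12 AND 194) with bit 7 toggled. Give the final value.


Step 1: 12 & 194 = 0
Step 2: 0 ^ (1 << 7) = 0 ^ 128 = 128

128


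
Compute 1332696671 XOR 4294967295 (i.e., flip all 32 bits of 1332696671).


1332696671 ^ 4294967295 = 2962270624

2962270624


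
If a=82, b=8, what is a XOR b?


82 ^ 8 = 90

90


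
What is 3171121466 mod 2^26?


3171121466 & 67108863 = 17004858

17004858


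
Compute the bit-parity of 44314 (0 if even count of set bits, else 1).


0b1010110100011010 has 8 ones => parity 0

0


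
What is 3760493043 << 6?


0b11100000001001001001000111110011 << 6 = 0b11100000001001001001000111110011000000 = 240671554752

240671554752


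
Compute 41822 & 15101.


0b1010001101011110 & 0b11101011111101 = 0b10001001011100 = 8796

8796
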